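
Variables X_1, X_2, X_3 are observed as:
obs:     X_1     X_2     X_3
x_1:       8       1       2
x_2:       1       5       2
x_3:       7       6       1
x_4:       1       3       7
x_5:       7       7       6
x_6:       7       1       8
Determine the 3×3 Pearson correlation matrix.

Step 1 — column means:
  mean(X_1) = (8 + 1 + 7 + 1 + 7 + 7) / 6 = 31/6 = 5.1667
  mean(X_2) = (1 + 5 + 6 + 3 + 7 + 1) / 6 = 23/6 = 3.8333
  mean(X_3) = (2 + 2 + 1 + 7 + 6 + 8) / 6 = 26/6 = 4.3333

Step 2 — sample variances and covariances s[i,j] = (1/(n-1)) · Σ_k (x_{k,i} - mean_i) · (x_{k,j} - mean_j), with n-1 = 5:
  s[X_1,X_1] = ((2.8333)·(2.8333) + (-4.1667)·(-4.1667) + (1.8333)·(1.8333) + (-4.1667)·(-4.1667) + (1.8333)·(1.8333) + (1.8333)·(1.8333)) / 5 = 52.8333/5 = 10.5667
  s[X_1,X_2] = ((2.8333)·(-2.8333) + (-4.1667)·(1.1667) + (1.8333)·(2.1667) + (-4.1667)·(-0.8333) + (1.8333)·(3.1667) + (1.8333)·(-2.8333)) / 5 = -4.8333/5 = -0.9667
  s[X_1,X_3] = ((2.8333)·(-2.3333) + (-4.1667)·(-2.3333) + (1.8333)·(-3.3333) + (-4.1667)·(2.6667) + (1.8333)·(1.6667) + (1.8333)·(3.6667)) / 5 = -4.3333/5 = -0.8667
  s[X_2,X_2] = ((-2.8333)·(-2.8333) + (1.1667)·(1.1667) + (2.1667)·(2.1667) + (-0.8333)·(-0.8333) + (3.1667)·(3.1667) + (-2.8333)·(-2.8333)) / 5 = 32.8333/5 = 6.5667
  s[X_2,X_3] = ((-2.8333)·(-2.3333) + (1.1667)·(-2.3333) + (2.1667)·(-3.3333) + (-0.8333)·(2.6667) + (3.1667)·(1.6667) + (-2.8333)·(3.6667)) / 5 = -10.6667/5 = -2.1333
  s[X_3,X_3] = ((-2.3333)·(-2.3333) + (-2.3333)·(-2.3333) + (-3.3333)·(-3.3333) + (2.6667)·(2.6667) + (1.6667)·(1.6667) + (3.6667)·(3.6667)) / 5 = 45.3333/5 = 9.0667
  Sample standard deviations s_i = √(s[i,i]):
  s(X_1) = √(10.5667) = 3.2506
  s(X_2) = √(6.5667) = 2.5626
  s(X_3) = √(9.0667) = 3.0111

Step 3 — r_{ij} = s_{ij} / (s_i · s_j):
  r[X_1,X_1] = 1 (diagonal).
  r[X_1,X_2] = -0.9667 / (3.2506 · 2.5626) = -0.9667 / 8.3299 = -0.116
  r[X_1,X_3] = -0.8667 / (3.2506 · 3.0111) = -0.8667 / 9.788 = -0.0885
  r[X_2,X_2] = 1 (diagonal).
  r[X_2,X_3] = -2.1333 / (2.5626 · 3.0111) = -2.1333 / 7.7161 = -0.2765
  r[X_3,X_3] = 1 (diagonal).

R is symmetric with unit diagonal. Assembling:

R = [[1, -0.116, -0.0885],
 [-0.116, 1, -0.2765],
 [-0.0885, -0.2765, 1]]


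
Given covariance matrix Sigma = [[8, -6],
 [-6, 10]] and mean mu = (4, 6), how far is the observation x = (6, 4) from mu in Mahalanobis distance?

Step 1 — centre the observation: (x - mu) = (2, -2).

Step 2 — invert Sigma. det(Sigma) = 8·10 - (-6)² = 44.
  Sigma^{-1} = (1/det) · [[d, -b], [-b, a]] = [[0.2273, 0.1364],
 [0.1364, 0.1818]].

Step 3 — form the quadratic (x - mu)^T · Sigma^{-1} · (x - mu):
  Sigma^{-1} · (x - mu) = (0.1818, -0.0909).
  (x - mu)^T · [Sigma^{-1} · (x - mu)] = (2)·(0.1818) + (-2)·(-0.0909) = 0.5455.

Step 4 — take square root: d = √(0.5455) ≈ 0.7385.

d(x, mu) = √(0.5455) ≈ 0.7385


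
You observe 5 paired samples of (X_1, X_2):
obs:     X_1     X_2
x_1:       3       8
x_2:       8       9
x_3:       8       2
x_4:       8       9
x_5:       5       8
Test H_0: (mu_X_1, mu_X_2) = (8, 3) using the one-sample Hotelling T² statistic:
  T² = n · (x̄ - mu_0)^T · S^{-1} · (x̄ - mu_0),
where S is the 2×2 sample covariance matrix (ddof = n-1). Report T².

Step 1 — sample mean vector:
  mean(X_1) = (3 + 8 + 8 + 8 + 5) / 5 = 32/5 = 6.4
  mean(X_2) = (8 + 9 + 2 + 9 + 8) / 5 = 36/5 = 7.2
  x̄ = (6.4, 7.2),  deviation x̄ - mu_0 = (6.4, 7.2) - (8, 3) = (-1.6, 4.2).

Step 2 — sample covariance matrix, S[i,j] = (1/(n-1)) · Σ_k (x_{k,i} - mean_i) · (x_{k,j} - mean_j), divisor n-1 = 4:
  S[X_1,X_1] = ((-3.4)·(-3.4) + (1.6)·(1.6) + (1.6)·(1.6) + (1.6)·(1.6) + (-1.4)·(-1.4)) / 4 = 21.2/4 = 5.3
  S[X_1,X_2] = ((-3.4)·(0.8) + (1.6)·(1.8) + (1.6)·(-5.2) + (1.6)·(1.8) + (-1.4)·(0.8)) / 4 = -6.4/4 = -1.6
  S[X_2,X_2] = ((0.8)·(0.8) + (1.8)·(1.8) + (-5.2)·(-5.2) + (1.8)·(1.8) + (0.8)·(0.8)) / 4 = 34.8/4 = 8.7
  S = [[5.3, -1.6],
 [-1.6, 8.7]].

Step 3 — invert S. det(S) = 5.3·8.7 - (-1.6)² = 43.55.
  S^{-1} = (1/det) · [[d, -b], [-b, a]] = [[0.1998, 0.0367],
 [0.0367, 0.1217]].

Step 4 — quadratic form (x̄ - mu_0)^T · S^{-1} · (x̄ - mu_0):
  S^{-1} · (x̄ - mu_0) = (-0.1653, 0.4524),
  (x̄ - mu_0)^T · [...] = (-1.6)·(-0.1653) + (4.2)·(0.4524) = 2.1644.

Step 5 — scale by n: T² = 5 · 2.1644 = 10.822.

T² ≈ 10.822


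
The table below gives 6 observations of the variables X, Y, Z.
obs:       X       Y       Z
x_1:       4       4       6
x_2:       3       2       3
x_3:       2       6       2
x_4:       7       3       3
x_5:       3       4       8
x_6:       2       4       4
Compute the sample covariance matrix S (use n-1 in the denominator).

Step 1 — column means:
  mean(X) = (4 + 3 + 2 + 7 + 3 + 2) / 6 = 21/6 = 3.5
  mean(Y) = (4 + 2 + 6 + 3 + 4 + 4) / 6 = 23/6 = 3.8333
  mean(Z) = (6 + 3 + 2 + 3 + 8 + 4) / 6 = 26/6 = 4.3333

Step 2 — sample covariance S[i,j] = (1/(n-1)) · Σ_k (x_{k,i} - mean_i) · (x_{k,j} - mean_j), with n-1 = 5.
  S[X,X] = ((0.5)·(0.5) + (-0.5)·(-0.5) + (-1.5)·(-1.5) + (3.5)·(3.5) + (-0.5)·(-0.5) + (-1.5)·(-1.5)) / 5 = 17.5/5 = 3.5
  S[X,Y] = ((0.5)·(0.1667) + (-0.5)·(-1.8333) + (-1.5)·(2.1667) + (3.5)·(-0.8333) + (-0.5)·(0.1667) + (-1.5)·(0.1667)) / 5 = -5.5/5 = -1.1
  S[X,Z] = ((0.5)·(1.6667) + (-0.5)·(-1.3333) + (-1.5)·(-2.3333) + (3.5)·(-1.3333) + (-0.5)·(3.6667) + (-1.5)·(-0.3333)) / 5 = -1/5 = -0.2
  S[Y,Y] = ((0.1667)·(0.1667) + (-1.8333)·(-1.8333) + (2.1667)·(2.1667) + (-0.8333)·(-0.8333) + (0.1667)·(0.1667) + (0.1667)·(0.1667)) / 5 = 8.8333/5 = 1.7667
  S[Y,Z] = ((0.1667)·(1.6667) + (-1.8333)·(-1.3333) + (2.1667)·(-2.3333) + (-0.8333)·(-1.3333) + (0.1667)·(3.6667) + (0.1667)·(-0.3333)) / 5 = -0.6667/5 = -0.1333
  S[Z,Z] = ((1.6667)·(1.6667) + (-1.3333)·(-1.3333) + (-2.3333)·(-2.3333) + (-1.3333)·(-1.3333) + (3.6667)·(3.6667) + (-0.3333)·(-0.3333)) / 5 = 25.3333/5 = 5.0667

S is symmetric (S[j,i] = S[i,j]). Assembling:

S = [[3.5, -1.1, -0.2],
 [-1.1, 1.7667, -0.1333],
 [-0.2, -0.1333, 5.0667]]


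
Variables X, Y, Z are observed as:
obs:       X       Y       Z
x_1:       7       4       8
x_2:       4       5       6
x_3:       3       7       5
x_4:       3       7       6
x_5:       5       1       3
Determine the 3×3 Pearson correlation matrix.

Step 1 — column means:
  mean(X) = (7 + 4 + 3 + 3 + 5) / 5 = 22/5 = 4.4
  mean(Y) = (4 + 5 + 7 + 7 + 1) / 5 = 24/5 = 4.8
  mean(Z) = (8 + 6 + 5 + 6 + 3) / 5 = 28/5 = 5.6

Step 2 — sample variances and covariances s[i,j] = (1/(n-1)) · Σ_k (x_{k,i} - mean_i) · (x_{k,j} - mean_j), with n-1 = 4:
  s[X,X] = ((2.6)·(2.6) + (-0.4)·(-0.4) + (-1.4)·(-1.4) + (-1.4)·(-1.4) + (0.6)·(0.6)) / 4 = 11.2/4 = 2.8
  s[X,Y] = ((2.6)·(-0.8) + (-0.4)·(0.2) + (-1.4)·(2.2) + (-1.4)·(2.2) + (0.6)·(-3.8)) / 4 = -10.6/4 = -2.65
  s[X,Z] = ((2.6)·(2.4) + (-0.4)·(0.4) + (-1.4)·(-0.6) + (-1.4)·(0.4) + (0.6)·(-2.6)) / 4 = 4.8/4 = 1.2
  s[Y,Y] = ((-0.8)·(-0.8) + (0.2)·(0.2) + (2.2)·(2.2) + (2.2)·(2.2) + (-3.8)·(-3.8)) / 4 = 24.8/4 = 6.2
  s[Y,Z] = ((-0.8)·(2.4) + (0.2)·(0.4) + (2.2)·(-0.6) + (2.2)·(0.4) + (-3.8)·(-2.6)) / 4 = 7.6/4 = 1.9
  s[Z,Z] = ((2.4)·(2.4) + (0.4)·(0.4) + (-0.6)·(-0.6) + (0.4)·(0.4) + (-2.6)·(-2.6)) / 4 = 13.2/4 = 3.3
  Sample standard deviations s_i = √(s[i,i]):
  s(X) = √(2.8) = 1.6733
  s(Y) = √(6.2) = 2.49
  s(Z) = √(3.3) = 1.8166

Step 3 — r_{ij} = s_{ij} / (s_i · s_j):
  r[X,X] = 1 (diagonal).
  r[X,Y] = -2.65 / (1.6733 · 2.49) = -2.65 / 4.1665 = -0.636
  r[X,Z] = 1.2 / (1.6733 · 1.8166) = 1.2 / 3.0397 = 0.3948
  r[Y,Y] = 1 (diagonal).
  r[Y,Z] = 1.9 / (2.49 · 1.8166) = 1.9 / 4.5233 = 0.42
  r[Z,Z] = 1 (diagonal).

R is symmetric with unit diagonal. Assembling:

R = [[1, -0.636, 0.3948],
 [-0.636, 1, 0.42],
 [0.3948, 0.42, 1]]


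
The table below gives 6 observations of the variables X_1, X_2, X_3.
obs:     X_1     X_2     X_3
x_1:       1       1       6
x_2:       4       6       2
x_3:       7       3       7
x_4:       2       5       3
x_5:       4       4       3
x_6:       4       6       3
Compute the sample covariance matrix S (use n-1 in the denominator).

Step 1 — column means:
  mean(X_1) = (1 + 4 + 7 + 2 + 4 + 4) / 6 = 22/6 = 3.6667
  mean(X_2) = (1 + 6 + 3 + 5 + 4 + 6) / 6 = 25/6 = 4.1667
  mean(X_3) = (6 + 2 + 7 + 3 + 3 + 3) / 6 = 24/6 = 4

Step 2 — sample covariance S[i,j] = (1/(n-1)) · Σ_k (x_{k,i} - mean_i) · (x_{k,j} - mean_j), with n-1 = 5.
  S[X_1,X_1] = ((-2.6667)·(-2.6667) + (0.3333)·(0.3333) + (3.3333)·(3.3333) + (-1.6667)·(-1.6667) + (0.3333)·(0.3333) + (0.3333)·(0.3333)) / 5 = 21.3333/5 = 4.2667
  S[X_1,X_2] = ((-2.6667)·(-3.1667) + (0.3333)·(1.8333) + (3.3333)·(-1.1667) + (-1.6667)·(0.8333) + (0.3333)·(-0.1667) + (0.3333)·(1.8333)) / 5 = 4.3333/5 = 0.8667
  S[X_1,X_3] = ((-2.6667)·(2) + (0.3333)·(-2) + (3.3333)·(3) + (-1.6667)·(-1) + (0.3333)·(-1) + (0.3333)·(-1)) / 5 = 5/5 = 1
  S[X_2,X_2] = ((-3.1667)·(-3.1667) + (1.8333)·(1.8333) + (-1.1667)·(-1.1667) + (0.8333)·(0.8333) + (-0.1667)·(-0.1667) + (1.8333)·(1.8333)) / 5 = 18.8333/5 = 3.7667
  S[X_2,X_3] = ((-3.1667)·(2) + (1.8333)·(-2) + (-1.1667)·(3) + (0.8333)·(-1) + (-0.1667)·(-1) + (1.8333)·(-1)) / 5 = -16/5 = -3.2
  S[X_3,X_3] = ((2)·(2) + (-2)·(-2) + (3)·(3) + (-1)·(-1) + (-1)·(-1) + (-1)·(-1)) / 5 = 20/5 = 4

S is symmetric (S[j,i] = S[i,j]). Assembling:

S = [[4.2667, 0.8667, 1],
 [0.8667, 3.7667, -3.2],
 [1, -3.2, 4]]


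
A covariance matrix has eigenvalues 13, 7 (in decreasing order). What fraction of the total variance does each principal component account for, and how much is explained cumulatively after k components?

Step 1 — total variance = trace(Sigma) = Σ λ_i = 13 + 7 = 20.

Step 2 — fraction explained by component i = λ_i / Σ λ:
  PC1: 13/20 = 0.65
  PC2: 7/20 = 0.35

Step 3 — cumulative fraction after k components = (λ_1 + ... + λ_k) / Σ λ:
  k = 1: 13/20 = 0.65
  k = 2: (13 + 7)/20 = 20/20 = 1

Summary (fraction, with percent):

explained: PC1 0.65 (65%), PC2 0.35 (35%);  cumulative: 0.65, 1


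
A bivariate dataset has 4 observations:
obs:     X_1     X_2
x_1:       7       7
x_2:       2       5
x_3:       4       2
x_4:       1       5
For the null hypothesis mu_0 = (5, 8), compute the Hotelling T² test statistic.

Step 1 — sample mean vector:
  mean(X_1) = (7 + 2 + 4 + 1) / 4 = 14/4 = 3.5
  mean(X_2) = (7 + 5 + 2 + 5) / 4 = 19/4 = 4.75
  x̄ = (3.5, 4.75),  deviation x̄ - mu_0 = (3.5, 4.75) - (5, 8) = (-1.5, -3.25).

Step 2 — sample covariance matrix, S[i,j] = (1/(n-1)) · Σ_k (x_{k,i} - mean_i) · (x_{k,j} - mean_j), divisor n-1 = 3:
  S[X_1,X_1] = ((3.5)·(3.5) + (-1.5)·(-1.5) + (0.5)·(0.5) + (-2.5)·(-2.5)) / 3 = 21/3 = 7
  S[X_1,X_2] = ((3.5)·(2.25) + (-1.5)·(0.25) + (0.5)·(-2.75) + (-2.5)·(0.25)) / 3 = 5.5/3 = 1.8333
  S[X_2,X_2] = ((2.25)·(2.25) + (0.25)·(0.25) + (-2.75)·(-2.75) + (0.25)·(0.25)) / 3 = 12.75/3 = 4.25
  S = [[7, 1.8333],
 [1.8333, 4.25]].

Step 3 — invert S. det(S) = 7·4.25 - (1.8333)² = 26.3889.
  S^{-1} = (1/det) · [[d, -b], [-b, a]] = [[0.1611, -0.0695],
 [-0.0695, 0.2653]].

Step 4 — quadratic form (x̄ - mu_0)^T · S^{-1} · (x̄ - mu_0):
  S^{-1} · (x̄ - mu_0) = (-0.0158, -0.7579),
  (x̄ - mu_0)^T · [...] = (-1.5)·(-0.0158) + (-3.25)·(-0.7579) = 2.4868.

Step 5 — scale by n: T² = 4 · 2.4868 = 9.9474.

T² ≈ 9.9474


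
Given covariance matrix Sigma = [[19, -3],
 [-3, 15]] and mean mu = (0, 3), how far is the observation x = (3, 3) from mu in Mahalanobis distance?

Step 1 — centre the observation: (x - mu) = (3, 0).

Step 2 — invert Sigma. det(Sigma) = 19·15 - (-3)² = 276.
  Sigma^{-1} = (1/det) · [[d, -b], [-b, a]] = [[0.0543, 0.0109],
 [0.0109, 0.0688]].

Step 3 — form the quadratic (x - mu)^T · Sigma^{-1} · (x - mu):
  Sigma^{-1} · (x - mu) = (0.163, 0.0326).
  (x - mu)^T · [Sigma^{-1} · (x - mu)] = (3)·(0.163) + (0)·(0.0326) = 0.4891.

Step 4 — take square root: d = √(0.4891) ≈ 0.6994.

d(x, mu) = √(0.4891) ≈ 0.6994


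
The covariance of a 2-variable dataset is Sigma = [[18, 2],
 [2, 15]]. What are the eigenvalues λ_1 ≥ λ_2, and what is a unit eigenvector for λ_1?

Step 1 — characteristic polynomial of 2×2 Sigma:
  det(Sigma - λI) = λ² - trace · λ + det = 0.
  trace = 18 + 15 = 33, det = 18·15 - (2)² = 266.
Step 2 — discriminant:
  Δ = trace² - 4·det = 1089 - 1064 = 25.
Step 3 — eigenvalues:
  λ = (trace ± √Δ)/2 = (33 ± 5)/2,
  λ_1 = 19,  λ_2 = 14.

Step 4 — unit eigenvector for λ_1: solve (Sigma - λ_1 I)v = 0. First row:
  (18 - 19)·v_x + (2)·v_y = 0, i.e. (-1)·v_x + (2)·v_y = 0,
  so v ∝ (b, λ_1 - a) = (2, 1) = u.
  ||u|| = √((2)² + (1)²) = √(5) ≈ 2.2361,
  v_1 = u/||u|| ≈ (0.8944, 0.4472) (||v_1|| = 1).

λ_1 = 19,  λ_2 = 14;  v_1 ≈ (0.8944, 0.4472)


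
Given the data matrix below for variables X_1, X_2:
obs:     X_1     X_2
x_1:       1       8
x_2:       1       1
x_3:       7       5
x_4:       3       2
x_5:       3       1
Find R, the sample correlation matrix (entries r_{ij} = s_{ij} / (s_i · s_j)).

Step 1 — column means:
  mean(X_1) = (1 + 1 + 7 + 3 + 3) / 5 = 15/5 = 3
  mean(X_2) = (8 + 1 + 5 + 2 + 1) / 5 = 17/5 = 3.4

Step 2 — sample variances and covariances s[i,j] = (1/(n-1)) · Σ_k (x_{k,i} - mean_i) · (x_{k,j} - mean_j), with n-1 = 4:
  s[X_1,X_1] = ((-2)·(-2) + (-2)·(-2) + (4)·(4) + (0)·(0) + (0)·(0)) / 4 = 24/4 = 6
  s[X_1,X_2] = ((-2)·(4.6) + (-2)·(-2.4) + (4)·(1.6) + (0)·(-1.4) + (0)·(-2.4)) / 4 = 2/4 = 0.5
  s[X_2,X_2] = ((4.6)·(4.6) + (-2.4)·(-2.4) + (1.6)·(1.6) + (-1.4)·(-1.4) + (-2.4)·(-2.4)) / 4 = 37.2/4 = 9.3
  Sample standard deviations s_i = √(s[i,i]):
  s(X_1) = √(6) = 2.4495
  s(X_2) = √(9.3) = 3.0496

Step 3 — r_{ij} = s_{ij} / (s_i · s_j):
  r[X_1,X_1] = 1 (diagonal).
  r[X_1,X_2] = 0.5 / (2.4495 · 3.0496) = 0.5 / 7.4699 = 0.0669
  r[X_2,X_2] = 1 (diagonal).

R is symmetric with unit diagonal. Assembling:

R = [[1, 0.0669],
 [0.0669, 1]]


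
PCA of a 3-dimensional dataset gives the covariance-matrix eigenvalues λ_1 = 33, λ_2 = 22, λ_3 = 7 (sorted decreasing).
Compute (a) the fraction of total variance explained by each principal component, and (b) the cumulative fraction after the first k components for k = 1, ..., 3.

Step 1 — total variance = trace(Sigma) = Σ λ_i = 33 + 22 + 7 = 62.

Step 2 — fraction explained by component i = λ_i / Σ λ:
  PC1: 33/62 = 0.5323
  PC2: 22/62 = 0.3548
  PC3: 7/62 = 0.1129

Step 3 — cumulative fraction after k components = (λ_1 + ... + λ_k) / Σ λ:
  k = 1: 33/62 = 0.5323
  k = 2: (33 + 22)/62 = 55/62 = 0.8871
  k = 3: (33 + 22 + 7)/62 = 62/62 = 1

Summary (fraction, with percent):

explained: PC1 0.5323 (53.23%), PC2 0.3548 (35.48%), PC3 0.1129 (11.29%);  cumulative: 0.5323, 0.8871, 1


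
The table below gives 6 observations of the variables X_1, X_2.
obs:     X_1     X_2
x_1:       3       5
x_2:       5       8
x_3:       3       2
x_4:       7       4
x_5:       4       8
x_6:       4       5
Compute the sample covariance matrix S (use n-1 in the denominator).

Step 1 — column means:
  mean(X_1) = (3 + 5 + 3 + 7 + 4 + 4) / 6 = 26/6 = 4.3333
  mean(X_2) = (5 + 8 + 2 + 4 + 8 + 5) / 6 = 32/6 = 5.3333

Step 2 — sample covariance S[i,j] = (1/(n-1)) · Σ_k (x_{k,i} - mean_i) · (x_{k,j} - mean_j), with n-1 = 5.
  S[X_1,X_1] = ((-1.3333)·(-1.3333) + (0.6667)·(0.6667) + (-1.3333)·(-1.3333) + (2.6667)·(2.6667) + (-0.3333)·(-0.3333) + (-0.3333)·(-0.3333)) / 5 = 11.3333/5 = 2.2667
  S[X_1,X_2] = ((-1.3333)·(-0.3333) + (0.6667)·(2.6667) + (-1.3333)·(-3.3333) + (2.6667)·(-1.3333) + (-0.3333)·(2.6667) + (-0.3333)·(-0.3333)) / 5 = 2.3333/5 = 0.4667
  S[X_2,X_2] = ((-0.3333)·(-0.3333) + (2.6667)·(2.6667) + (-3.3333)·(-3.3333) + (-1.3333)·(-1.3333) + (2.6667)·(2.6667) + (-0.3333)·(-0.3333)) / 5 = 27.3333/5 = 5.4667

S is symmetric (S[j,i] = S[i,j]). Assembling:

S = [[2.2667, 0.4667],
 [0.4667, 5.4667]]


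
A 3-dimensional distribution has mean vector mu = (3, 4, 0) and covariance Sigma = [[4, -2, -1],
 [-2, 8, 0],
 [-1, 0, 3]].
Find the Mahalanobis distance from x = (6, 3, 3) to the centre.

Step 1 — centre the observation: (x - mu) = (3, -1, 3).

Step 2 — invert Sigma (cofactor / det for 3×3, or solve directly):
  Sigma^{-1} = [[0.3158, 0.0789, 0.1053],
 [0.0789, 0.1447, 0.0263],
 [0.1053, 0.0263, 0.3684]].

Step 3 — form the quadratic (x - mu)^T · Sigma^{-1} · (x - mu):
  Sigma^{-1} · (x - mu) = (1.1842, 0.1711, 1.3947).
  (x - mu)^T · [Sigma^{-1} · (x - mu)] = (3)·(1.1842) + (-1)·(0.1711) + (3)·(1.3947) = 7.5658.

Step 4 — take square root: d = √(7.5658) ≈ 2.7506.

d(x, mu) = √(7.5658) ≈ 2.7506


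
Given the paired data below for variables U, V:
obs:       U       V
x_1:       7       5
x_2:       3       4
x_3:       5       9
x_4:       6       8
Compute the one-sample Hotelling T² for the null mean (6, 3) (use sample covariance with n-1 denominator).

Step 1 — sample mean vector:
  mean(U) = (7 + 3 + 5 + 6) / 4 = 21/4 = 5.25
  mean(V) = (5 + 4 + 9 + 8) / 4 = 26/4 = 6.5
  x̄ = (5.25, 6.5),  deviation x̄ - mu_0 = (5.25, 6.5) - (6, 3) = (-0.75, 3.5).

Step 2 — sample covariance matrix, S[i,j] = (1/(n-1)) · Σ_k (x_{k,i} - mean_i) · (x_{k,j} - mean_j), divisor n-1 = 3:
  S[U,U] = ((1.75)·(1.75) + (-2.25)·(-2.25) + (-0.25)·(-0.25) + (0.75)·(0.75)) / 3 = 8.75/3 = 2.9167
  S[U,V] = ((1.75)·(-1.5) + (-2.25)·(-2.5) + (-0.25)·(2.5) + (0.75)·(1.5)) / 3 = 3.5/3 = 1.1667
  S[V,V] = ((-1.5)·(-1.5) + (-2.5)·(-2.5) + (2.5)·(2.5) + (1.5)·(1.5)) / 3 = 17/3 = 5.6667
  S = [[2.9167, 1.1667],
 [1.1667, 5.6667]].

Step 3 — invert S. det(S) = 2.9167·5.6667 - (1.1667)² = 15.1667.
  S^{-1} = (1/det) · [[d, -b], [-b, a]] = [[0.3736, -0.0769],
 [-0.0769, 0.1923]].

Step 4 — quadratic form (x̄ - mu_0)^T · S^{-1} · (x̄ - mu_0):
  S^{-1} · (x̄ - mu_0) = (-0.5495, 0.7308),
  (x̄ - mu_0)^T · [...] = (-0.75)·(-0.5495) + (3.5)·(0.7308) = 2.9698.

Step 5 — scale by n: T² = 4 · 2.9698 = 11.8791.

T² ≈ 11.8791


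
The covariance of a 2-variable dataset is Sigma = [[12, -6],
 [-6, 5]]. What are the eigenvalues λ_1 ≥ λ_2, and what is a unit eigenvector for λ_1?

Step 1 — characteristic polynomial of 2×2 Sigma:
  det(Sigma - λI) = λ² - trace · λ + det = 0.
  trace = 12 + 5 = 17, det = 12·5 - (-6)² = 24.
Step 2 — discriminant:
  Δ = trace² - 4·det = 289 - 96 = 193.
Step 3 — eigenvalues:
  λ = (trace ± √Δ)/2 = (17 ± 13.8924)/2,
  λ_1 = 15.4462,  λ_2 = 1.5538.

Step 4 — unit eigenvector for λ_1: solve (Sigma - λ_1 I)v = 0. First row:
  (12 - 15.4462)·v_x + (-6)·v_y = 0, i.e. (-3.4462)·v_x + (-6)·v_y = 0,
  so v ∝ (b, λ_1 - a) = (-6, 3.4462); multiply by -1 so the first entry is positive: u = (6, -3.4462).
  ||u|| = √((6)² + (-3.4462)²) = √(47.8764) ≈ 6.9193,
  v_1 = u/||u|| ≈ (0.8671, -0.4981) (||v_1|| = 1).

λ_1 = 15.4462,  λ_2 = 1.5538;  v_1 ≈ (0.8671, -0.4981)


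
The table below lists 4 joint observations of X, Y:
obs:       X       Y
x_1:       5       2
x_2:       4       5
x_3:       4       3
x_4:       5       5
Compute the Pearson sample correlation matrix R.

Step 1 — column means:
  mean(X) = (5 + 4 + 4 + 5) / 4 = 18/4 = 4.5
  mean(Y) = (2 + 5 + 3 + 5) / 4 = 15/4 = 3.75

Step 2 — sample variances and covariances s[i,j] = (1/(n-1)) · Σ_k (x_{k,i} - mean_i) · (x_{k,j} - mean_j), with n-1 = 3:
  s[X,X] = ((0.5)·(0.5) + (-0.5)·(-0.5) + (-0.5)·(-0.5) + (0.5)·(0.5)) / 3 = 1/3 = 0.3333
  s[X,Y] = ((0.5)·(-1.75) + (-0.5)·(1.25) + (-0.5)·(-0.75) + (0.5)·(1.25)) / 3 = -0.5/3 = -0.1667
  s[Y,Y] = ((-1.75)·(-1.75) + (1.25)·(1.25) + (-0.75)·(-0.75) + (1.25)·(1.25)) / 3 = 6.75/3 = 2.25
  Sample standard deviations s_i = √(s[i,i]):
  s(X) = √(0.3333) = 0.5774
  s(Y) = √(2.25) = 1.5

Step 3 — r_{ij} = s_{ij} / (s_i · s_j):
  r[X,X] = 1 (diagonal).
  r[X,Y] = -0.1667 / (0.5774 · 1.5) = -0.1667 / 0.866 = -0.1925
  r[Y,Y] = 1 (diagonal).

R is symmetric with unit diagonal. Assembling:

R = [[1, -0.1925],
 [-0.1925, 1]]


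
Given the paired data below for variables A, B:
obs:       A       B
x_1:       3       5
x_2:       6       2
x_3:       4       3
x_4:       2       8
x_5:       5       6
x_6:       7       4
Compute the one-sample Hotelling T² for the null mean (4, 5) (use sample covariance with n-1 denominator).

Step 1 — sample mean vector:
  mean(A) = (3 + 6 + 4 + 2 + 5 + 7) / 6 = 27/6 = 4.5
  mean(B) = (5 + 2 + 3 + 8 + 6 + 4) / 6 = 28/6 = 4.6667
  x̄ = (4.5, 4.6667),  deviation x̄ - mu_0 = (4.5, 4.6667) - (4, 5) = (0.5, -0.3333).

Step 2 — sample covariance matrix, S[i,j] = (1/(n-1)) · Σ_k (x_{k,i} - mean_i) · (x_{k,j} - mean_j), divisor n-1 = 5:
  S[A,A] = ((-1.5)·(-1.5) + (1.5)·(1.5) + (-0.5)·(-0.5) + (-2.5)·(-2.5) + (0.5)·(0.5) + (2.5)·(2.5)) / 5 = 17.5/5 = 3.5
  S[A,B] = ((-1.5)·(0.3333) + (1.5)·(-2.6667) + (-0.5)·(-1.6667) + (-2.5)·(3.3333) + (0.5)·(1.3333) + (2.5)·(-0.6667)) / 5 = -13/5 = -2.6
  S[B,B] = ((0.3333)·(0.3333) + (-2.6667)·(-2.6667) + (-1.6667)·(-1.6667) + (3.3333)·(3.3333) + (1.3333)·(1.3333) + (-0.6667)·(-0.6667)) / 5 = 23.3333/5 = 4.6667
  S = [[3.5, -2.6],
 [-2.6, 4.6667]].

Step 3 — invert S. det(S) = 3.5·4.6667 - (-2.6)² = 9.5733.
  S^{-1} = (1/det) · [[d, -b], [-b, a]] = [[0.4875, 0.2716],
 [0.2716, 0.3656]].

Step 4 — quadratic form (x̄ - mu_0)^T · S^{-1} · (x̄ - mu_0):
  S^{-1} · (x̄ - mu_0) = (0.1532, 0.0139),
  (x̄ - mu_0)^T · [...] = (0.5)·(0.1532) + (-0.3333)·(0.0139) = 0.072.

Step 5 — scale by n: T² = 6 · 0.072 = 0.4318.

T² ≈ 0.4318


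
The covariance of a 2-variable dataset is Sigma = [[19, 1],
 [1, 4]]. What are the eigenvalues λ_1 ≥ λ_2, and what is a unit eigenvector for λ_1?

Step 1 — characteristic polynomial of 2×2 Sigma:
  det(Sigma - λI) = λ² - trace · λ + det = 0.
  trace = 19 + 4 = 23, det = 19·4 - (1)² = 75.
Step 2 — discriminant:
  Δ = trace² - 4·det = 529 - 300 = 229.
Step 3 — eigenvalues:
  λ = (trace ± √Δ)/2 = (23 ± 15.1327)/2,
  λ_1 = 19.0664,  λ_2 = 3.9336.

Step 4 — unit eigenvector for λ_1: solve (Sigma - λ_1 I)v = 0. First row:
  (19 - 19.0664)·v_x + (1)·v_y = 0, i.e. (-0.0664)·v_x + (1)·v_y = 0,
  so v ∝ (b, λ_1 - a) = (1, 0.0664) = u.
  ||u|| = √((1)² + (0.0664)²) = √(1.0044) ≈ 1.0022,
  v_1 = u/||u|| ≈ (0.9978, 0.0662) (||v_1|| = 1).

λ_1 = 19.0664,  λ_2 = 3.9336;  v_1 ≈ (0.9978, 0.0662)


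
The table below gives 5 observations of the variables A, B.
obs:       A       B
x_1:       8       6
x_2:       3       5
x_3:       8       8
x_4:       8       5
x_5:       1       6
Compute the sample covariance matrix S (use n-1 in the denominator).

Step 1 — column means:
  mean(A) = (8 + 3 + 8 + 8 + 1) / 5 = 28/5 = 5.6
  mean(B) = (6 + 5 + 8 + 5 + 6) / 5 = 30/5 = 6

Step 2 — sample covariance S[i,j] = (1/(n-1)) · Σ_k (x_{k,i} - mean_i) · (x_{k,j} - mean_j), with n-1 = 4.
  S[A,A] = ((2.4)·(2.4) + (-2.6)·(-2.6) + (2.4)·(2.4) + (2.4)·(2.4) + (-4.6)·(-4.6)) / 4 = 45.2/4 = 11.3
  S[A,B] = ((2.4)·(0) + (-2.6)·(-1) + (2.4)·(2) + (2.4)·(-1) + (-4.6)·(0)) / 4 = 5/4 = 1.25
  S[B,B] = ((0)·(0) + (-1)·(-1) + (2)·(2) + (-1)·(-1) + (0)·(0)) / 4 = 6/4 = 1.5

S is symmetric (S[j,i] = S[i,j]). Assembling:

S = [[11.3, 1.25],
 [1.25, 1.5]]


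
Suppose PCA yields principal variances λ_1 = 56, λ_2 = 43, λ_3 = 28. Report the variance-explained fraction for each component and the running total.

Step 1 — total variance = trace(Sigma) = Σ λ_i = 56 + 43 + 28 = 127.

Step 2 — fraction explained by component i = λ_i / Σ λ:
  PC1: 56/127 = 0.4409
  PC2: 43/127 = 0.3386
  PC3: 28/127 = 0.2205

Step 3 — cumulative fraction after k components = (λ_1 + ... + λ_k) / Σ λ:
  k = 1: 56/127 = 0.4409
  k = 2: (56 + 43)/127 = 99/127 = 0.7795
  k = 3: (56 + 43 + 28)/127 = 127/127 = 1

Summary (fraction, with percent):

explained: PC1 0.4409 (44.09%), PC2 0.3386 (33.86%), PC3 0.2205 (22.05%);  cumulative: 0.4409, 0.7795, 1


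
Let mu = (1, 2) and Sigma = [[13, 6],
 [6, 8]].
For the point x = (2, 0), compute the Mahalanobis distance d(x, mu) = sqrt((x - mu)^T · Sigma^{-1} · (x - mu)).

Step 1 — centre the observation: (x - mu) = (1, -2).

Step 2 — invert Sigma. det(Sigma) = 13·8 - (6)² = 68.
  Sigma^{-1} = (1/det) · [[d, -b], [-b, a]] = [[0.1176, -0.0882],
 [-0.0882, 0.1912]].

Step 3 — form the quadratic (x - mu)^T · Sigma^{-1} · (x - mu):
  Sigma^{-1} · (x - mu) = (0.2941, -0.4706).
  (x - mu)^T · [Sigma^{-1} · (x - mu)] = (1)·(0.2941) + (-2)·(-0.4706) = 1.2353.

Step 4 — take square root: d = √(1.2353) ≈ 1.1114.

d(x, mu) = √(1.2353) ≈ 1.1114


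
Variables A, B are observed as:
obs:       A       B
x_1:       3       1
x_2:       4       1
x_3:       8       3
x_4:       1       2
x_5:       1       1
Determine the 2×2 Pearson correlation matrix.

Step 1 — column means:
  mean(A) = (3 + 4 + 8 + 1 + 1) / 5 = 17/5 = 3.4
  mean(B) = (1 + 1 + 3 + 2 + 1) / 5 = 8/5 = 1.6

Step 2 — sample variances and covariances s[i,j] = (1/(n-1)) · Σ_k (x_{k,i} - mean_i) · (x_{k,j} - mean_j), with n-1 = 4:
  s[A,A] = ((-0.4)·(-0.4) + (0.6)·(0.6) + (4.6)·(4.6) + (-2.4)·(-2.4) + (-2.4)·(-2.4)) / 4 = 33.2/4 = 8.3
  s[A,B] = ((-0.4)·(-0.6) + (0.6)·(-0.6) + (4.6)·(1.4) + (-2.4)·(0.4) + (-2.4)·(-0.6)) / 4 = 6.8/4 = 1.7
  s[B,B] = ((-0.6)·(-0.6) + (-0.6)·(-0.6) + (1.4)·(1.4) + (0.4)·(0.4) + (-0.6)·(-0.6)) / 4 = 3.2/4 = 0.8
  Sample standard deviations s_i = √(s[i,i]):
  s(A) = √(8.3) = 2.881
  s(B) = √(0.8) = 0.8944

Step 3 — r_{ij} = s_{ij} / (s_i · s_j):
  r[A,A] = 1 (diagonal).
  r[A,B] = 1.7 / (2.881 · 0.8944) = 1.7 / 2.5768 = 0.6597
  r[B,B] = 1 (diagonal).

R is symmetric with unit diagonal. Assembling:

R = [[1, 0.6597],
 [0.6597, 1]]


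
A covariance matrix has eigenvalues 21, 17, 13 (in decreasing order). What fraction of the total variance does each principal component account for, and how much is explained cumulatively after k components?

Step 1 — total variance = trace(Sigma) = Σ λ_i = 21 + 17 + 13 = 51.

Step 2 — fraction explained by component i = λ_i / Σ λ:
  PC1: 21/51 = 0.4118
  PC2: 17/51 = 0.3333
  PC3: 13/51 = 0.2549

Step 3 — cumulative fraction after k components = (λ_1 + ... + λ_k) / Σ λ:
  k = 1: 21/51 = 0.4118
  k = 2: (21 + 17)/51 = 38/51 = 0.7451
  k = 3: (21 + 17 + 13)/51 = 51/51 = 1

Summary (fraction, with percent):

explained: PC1 0.4118 (41.18%), PC2 0.3333 (33.33%), PC3 0.2549 (25.49%);  cumulative: 0.4118, 0.7451, 1


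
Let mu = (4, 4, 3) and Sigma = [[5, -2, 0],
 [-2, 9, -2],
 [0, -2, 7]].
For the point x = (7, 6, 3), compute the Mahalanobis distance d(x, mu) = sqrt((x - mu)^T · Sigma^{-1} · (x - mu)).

Step 1 — centre the observation: (x - mu) = (3, 2, 0).

Step 2 — invert Sigma (cofactor / det for 3×3, or solve directly):
  Sigma^{-1} = [[0.221, 0.0524, 0.015],
 [0.0524, 0.1311, 0.0375],
 [0.015, 0.0375, 0.1536]].

Step 3 — form the quadratic (x - mu)^T · Sigma^{-1} · (x - mu):
  Sigma^{-1} · (x - mu) = (0.7678, 0.4195, 0.1199).
  (x - mu)^T · [Sigma^{-1} · (x - mu)] = (3)·(0.7678) + (2)·(0.4195) + (0)·(0.1199) = 3.1423.

Step 4 — take square root: d = √(3.1423) ≈ 1.7727.

d(x, mu) = √(3.1423) ≈ 1.7727


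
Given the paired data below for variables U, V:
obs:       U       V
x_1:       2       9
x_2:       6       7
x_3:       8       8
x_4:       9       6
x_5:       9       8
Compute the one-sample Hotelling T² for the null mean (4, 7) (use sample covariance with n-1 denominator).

Step 1 — sample mean vector:
  mean(U) = (2 + 6 + 8 + 9 + 9) / 5 = 34/5 = 6.8
  mean(V) = (9 + 7 + 8 + 6 + 8) / 5 = 38/5 = 7.6
  x̄ = (6.8, 7.6),  deviation x̄ - mu_0 = (6.8, 7.6) - (4, 7) = (2.8, 0.6).

Step 2 — sample covariance matrix, S[i,j] = (1/(n-1)) · Σ_k (x_{k,i} - mean_i) · (x_{k,j} - mean_j), divisor n-1 = 4:
  S[U,U] = ((-4.8)·(-4.8) + (-0.8)·(-0.8) + (1.2)·(1.2) + (2.2)·(2.2) + (2.2)·(2.2)) / 4 = 34.8/4 = 8.7
  S[U,V] = ((-4.8)·(1.4) + (-0.8)·(-0.6) + (1.2)·(0.4) + (2.2)·(-1.6) + (2.2)·(0.4)) / 4 = -8.4/4 = -2.1
  S[V,V] = ((1.4)·(1.4) + (-0.6)·(-0.6) + (0.4)·(0.4) + (-1.6)·(-1.6) + (0.4)·(0.4)) / 4 = 5.2/4 = 1.3
  S = [[8.7, -2.1],
 [-2.1, 1.3]].

Step 3 — invert S. det(S) = 8.7·1.3 - (-2.1)² = 6.9.
  S^{-1} = (1/det) · [[d, -b], [-b, a]] = [[0.1884, 0.3043],
 [0.3043, 1.2609]].

Step 4 — quadratic form (x̄ - mu_0)^T · S^{-1} · (x̄ - mu_0):
  S^{-1} · (x̄ - mu_0) = (0.7101, 1.6087),
  (x̄ - mu_0)^T · [...] = (2.8)·(0.7101) + (0.6)·(1.6087) = 2.9536.

Step 5 — scale by n: T² = 5 · 2.9536 = 14.7681.

T² ≈ 14.7681


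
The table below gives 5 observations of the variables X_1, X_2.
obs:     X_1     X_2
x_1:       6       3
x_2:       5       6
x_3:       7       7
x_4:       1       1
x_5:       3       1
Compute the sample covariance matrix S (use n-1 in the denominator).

Step 1 — column means:
  mean(X_1) = (6 + 5 + 7 + 1 + 3) / 5 = 22/5 = 4.4
  mean(X_2) = (3 + 6 + 7 + 1 + 1) / 5 = 18/5 = 3.6

Step 2 — sample covariance S[i,j] = (1/(n-1)) · Σ_k (x_{k,i} - mean_i) · (x_{k,j} - mean_j), with n-1 = 4.
  S[X_1,X_1] = ((1.6)·(1.6) + (0.6)·(0.6) + (2.6)·(2.6) + (-3.4)·(-3.4) + (-1.4)·(-1.4)) / 4 = 23.2/4 = 5.8
  S[X_1,X_2] = ((1.6)·(-0.6) + (0.6)·(2.4) + (2.6)·(3.4) + (-3.4)·(-2.6) + (-1.4)·(-2.6)) / 4 = 21.8/4 = 5.45
  S[X_2,X_2] = ((-0.6)·(-0.6) + (2.4)·(2.4) + (3.4)·(3.4) + (-2.6)·(-2.6) + (-2.6)·(-2.6)) / 4 = 31.2/4 = 7.8

S is symmetric (S[j,i] = S[i,j]). Assembling:

S = [[5.8, 5.45],
 [5.45, 7.8]]


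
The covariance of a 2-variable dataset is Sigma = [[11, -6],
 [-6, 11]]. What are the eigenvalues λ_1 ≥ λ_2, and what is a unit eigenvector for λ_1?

Step 1 — characteristic polynomial of 2×2 Sigma:
  det(Sigma - λI) = λ² - trace · λ + det = 0.
  trace = 11 + 11 = 22, det = 11·11 - (-6)² = 85.
Step 2 — discriminant:
  Δ = trace² - 4·det = 484 - 340 = 144.
Step 3 — eigenvalues:
  λ = (trace ± √Δ)/2 = (22 ± 12)/2,
  λ_1 = 17,  λ_2 = 5.

Step 4 — unit eigenvector for λ_1: solve (Sigma - λ_1 I)v = 0. First row:
  (11 - 17)·v_x + (-6)·v_y = 0, i.e. (-6)·v_x + (-6)·v_y = 0,
  so v ∝ (b, λ_1 - a) = (-6, 6); multiply by -1 so the first entry is positive: u = (6, -6).
  ||u|| = √((6)² + (-6)²) = √(72) ≈ 8.4853,
  v_1 = u/||u|| ≈ (0.7071, -0.7071) (||v_1|| = 1).

λ_1 = 17,  λ_2 = 5;  v_1 ≈ (0.7071, -0.7071)


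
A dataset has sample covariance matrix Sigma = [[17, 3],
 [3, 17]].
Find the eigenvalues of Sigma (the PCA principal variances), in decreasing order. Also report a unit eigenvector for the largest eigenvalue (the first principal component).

Step 1 — characteristic polynomial of 2×2 Sigma:
  det(Sigma - λI) = λ² - trace · λ + det = 0.
  trace = 17 + 17 = 34, det = 17·17 - (3)² = 280.
Step 2 — discriminant:
  Δ = trace² - 4·det = 1156 - 1120 = 36.
Step 3 — eigenvalues:
  λ = (trace ± √Δ)/2 = (34 ± 6)/2,
  λ_1 = 20,  λ_2 = 14.

Step 4 — unit eigenvector for λ_1: solve (Sigma - λ_1 I)v = 0. First row:
  (17 - 20)·v_x + (3)·v_y = 0, i.e. (-3)·v_x + (3)·v_y = 0,
  so v ∝ (b, λ_1 - a) = (3, 3) = u.
  ||u|| = √((3)² + (3)²) = √(18) ≈ 4.2426,
  v_1 = u/||u|| ≈ (0.7071, 0.7071) (||v_1|| = 1).

λ_1 = 20,  λ_2 = 14;  v_1 ≈ (0.7071, 0.7071)


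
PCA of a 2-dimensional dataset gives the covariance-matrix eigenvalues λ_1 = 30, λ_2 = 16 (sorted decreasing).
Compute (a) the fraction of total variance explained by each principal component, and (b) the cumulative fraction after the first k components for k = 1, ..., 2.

Step 1 — total variance = trace(Sigma) = Σ λ_i = 30 + 16 = 46.

Step 2 — fraction explained by component i = λ_i / Σ λ:
  PC1: 30/46 = 0.6522
  PC2: 16/46 = 0.3478

Step 3 — cumulative fraction after k components = (λ_1 + ... + λ_k) / Σ λ:
  k = 1: 30/46 = 0.6522
  k = 2: (30 + 16)/46 = 46/46 = 1

Summary (fraction, with percent):

explained: PC1 0.6522 (65.22%), PC2 0.3478 (34.78%);  cumulative: 0.6522, 1


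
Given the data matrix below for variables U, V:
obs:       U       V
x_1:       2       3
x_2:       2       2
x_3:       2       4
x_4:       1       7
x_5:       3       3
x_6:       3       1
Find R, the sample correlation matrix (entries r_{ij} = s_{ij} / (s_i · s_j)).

Step 1 — column means:
  mean(U) = (2 + 2 + 2 + 1 + 3 + 3) / 6 = 13/6 = 2.1667
  mean(V) = (3 + 2 + 4 + 7 + 3 + 1) / 6 = 20/6 = 3.3333

Step 2 — sample variances and covariances s[i,j] = (1/(n-1)) · Σ_k (x_{k,i} - mean_i) · (x_{k,j} - mean_j), with n-1 = 5:
  s[U,U] = ((-0.1667)·(-0.1667) + (-0.1667)·(-0.1667) + (-0.1667)·(-0.1667) + (-1.1667)·(-1.1667) + (0.8333)·(0.8333) + (0.8333)·(0.8333)) / 5 = 2.8333/5 = 0.5667
  s[U,V] = ((-0.1667)·(-0.3333) + (-0.1667)·(-1.3333) + (-0.1667)·(0.6667) + (-1.1667)·(3.6667) + (0.8333)·(-0.3333) + (0.8333)·(-2.3333)) / 5 = -6.3333/5 = -1.2667
  s[V,V] = ((-0.3333)·(-0.3333) + (-1.3333)·(-1.3333) + (0.6667)·(0.6667) + (3.6667)·(3.6667) + (-0.3333)·(-0.3333) + (-2.3333)·(-2.3333)) / 5 = 21.3333/5 = 4.2667
  Sample standard deviations s_i = √(s[i,i]):
  s(U) = √(0.5667) = 0.7528
  s(V) = √(4.2667) = 2.0656

Step 3 — r_{ij} = s_{ij} / (s_i · s_j):
  r[U,U] = 1 (diagonal).
  r[U,V] = -1.2667 / (0.7528 · 2.0656) = -1.2667 / 1.5549 = -0.8146
  r[V,V] = 1 (diagonal).

R is symmetric with unit diagonal. Assembling:

R = [[1, -0.8146],
 [-0.8146, 1]]


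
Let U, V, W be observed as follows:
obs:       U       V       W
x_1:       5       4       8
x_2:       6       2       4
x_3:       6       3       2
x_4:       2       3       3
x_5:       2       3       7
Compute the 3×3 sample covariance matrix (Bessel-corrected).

Step 1 — column means:
  mean(U) = (5 + 6 + 6 + 2 + 2) / 5 = 21/5 = 4.2
  mean(V) = (4 + 2 + 3 + 3 + 3) / 5 = 15/5 = 3
  mean(W) = (8 + 4 + 2 + 3 + 7) / 5 = 24/5 = 4.8

Step 2 — sample covariance S[i,j] = (1/(n-1)) · Σ_k (x_{k,i} - mean_i) · (x_{k,j} - mean_j), with n-1 = 4.
  S[U,U] = ((0.8)·(0.8) + (1.8)·(1.8) + (1.8)·(1.8) + (-2.2)·(-2.2) + (-2.2)·(-2.2)) / 4 = 16.8/4 = 4.2
  S[U,V] = ((0.8)·(1) + (1.8)·(-1) + (1.8)·(0) + (-2.2)·(0) + (-2.2)·(0)) / 4 = -1/4 = -0.25
  S[U,W] = ((0.8)·(3.2) + (1.8)·(-0.8) + (1.8)·(-2.8) + (-2.2)·(-1.8) + (-2.2)·(2.2)) / 4 = -4.8/4 = -1.2
  S[V,V] = ((1)·(1) + (-1)·(-1) + (0)·(0) + (0)·(0) + (0)·(0)) / 4 = 2/4 = 0.5
  S[V,W] = ((1)·(3.2) + (-1)·(-0.8) + (0)·(-2.8) + (0)·(-1.8) + (0)·(2.2)) / 4 = 4/4 = 1
  S[W,W] = ((3.2)·(3.2) + (-0.8)·(-0.8) + (-2.8)·(-2.8) + (-1.8)·(-1.8) + (2.2)·(2.2)) / 4 = 26.8/4 = 6.7

S is symmetric (S[j,i] = S[i,j]). Assembling:

S = [[4.2, -0.25, -1.2],
 [-0.25, 0.5, 1],
 [-1.2, 1, 6.7]]


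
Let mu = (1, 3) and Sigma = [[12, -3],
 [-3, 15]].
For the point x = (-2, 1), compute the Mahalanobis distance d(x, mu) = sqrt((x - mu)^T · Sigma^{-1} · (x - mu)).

Step 1 — centre the observation: (x - mu) = (-3, -2).

Step 2 — invert Sigma. det(Sigma) = 12·15 - (-3)² = 171.
  Sigma^{-1} = (1/det) · [[d, -b], [-b, a]] = [[0.0877, 0.0175],
 [0.0175, 0.0702]].

Step 3 — form the quadratic (x - mu)^T · Sigma^{-1} · (x - mu):
  Sigma^{-1} · (x - mu) = (-0.2982, -0.193).
  (x - mu)^T · [Sigma^{-1} · (x - mu)] = (-3)·(-0.2982) + (-2)·(-0.193) = 1.2807.

Step 4 — take square root: d = √(1.2807) ≈ 1.1317.

d(x, mu) = √(1.2807) ≈ 1.1317


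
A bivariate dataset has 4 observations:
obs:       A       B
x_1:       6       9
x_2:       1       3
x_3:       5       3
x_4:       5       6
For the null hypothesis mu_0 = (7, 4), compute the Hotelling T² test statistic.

Step 1 — sample mean vector:
  mean(A) = (6 + 1 + 5 + 5) / 4 = 17/4 = 4.25
  mean(B) = (9 + 3 + 3 + 6) / 4 = 21/4 = 5.25
  x̄ = (4.25, 5.25),  deviation x̄ - mu_0 = (4.25, 5.25) - (7, 4) = (-2.75, 1.25).

Step 2 — sample covariance matrix, S[i,j] = (1/(n-1)) · Σ_k (x_{k,i} - mean_i) · (x_{k,j} - mean_j), divisor n-1 = 3:
  S[A,A] = ((1.75)·(1.75) + (-3.25)·(-3.25) + (0.75)·(0.75) + (0.75)·(0.75)) / 3 = 14.75/3 = 4.9167
  S[A,B] = ((1.75)·(3.75) + (-3.25)·(-2.25) + (0.75)·(-2.25) + (0.75)·(0.75)) / 3 = 12.75/3 = 4.25
  S[B,B] = ((3.75)·(3.75) + (-2.25)·(-2.25) + (-2.25)·(-2.25) + (0.75)·(0.75)) / 3 = 24.75/3 = 8.25
  S = [[4.9167, 4.25],
 [4.25, 8.25]].

Step 3 — invert S. det(S) = 4.9167·8.25 - (4.25)² = 22.5.
  S^{-1} = (1/det) · [[d, -b], [-b, a]] = [[0.3667, -0.1889],
 [-0.1889, 0.2185]].

Step 4 — quadratic form (x̄ - mu_0)^T · S^{-1} · (x̄ - mu_0):
  S^{-1} · (x̄ - mu_0) = (-1.2444, 0.7926),
  (x̄ - mu_0)^T · [...] = (-2.75)·(-1.2444) + (1.25)·(0.7926) = 4.413.

Step 5 — scale by n: T² = 4 · 4.413 = 17.6519.

T² ≈ 17.6519


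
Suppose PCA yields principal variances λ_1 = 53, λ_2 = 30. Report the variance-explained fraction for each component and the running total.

Step 1 — total variance = trace(Sigma) = Σ λ_i = 53 + 30 = 83.

Step 2 — fraction explained by component i = λ_i / Σ λ:
  PC1: 53/83 = 0.6386
  PC2: 30/83 = 0.3614

Step 3 — cumulative fraction after k components = (λ_1 + ... + λ_k) / Σ λ:
  k = 1: 53/83 = 0.6386
  k = 2: (53 + 30)/83 = 83/83 = 1

Summary (fraction, with percent):

explained: PC1 0.6386 (63.86%), PC2 0.3614 (36.14%);  cumulative: 0.6386, 1


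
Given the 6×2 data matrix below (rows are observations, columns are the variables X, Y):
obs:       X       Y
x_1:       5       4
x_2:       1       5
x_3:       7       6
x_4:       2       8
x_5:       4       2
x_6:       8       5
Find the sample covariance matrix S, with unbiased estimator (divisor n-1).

Step 1 — column means:
  mean(X) = (5 + 1 + 7 + 2 + 4 + 8) / 6 = 27/6 = 4.5
  mean(Y) = (4 + 5 + 6 + 8 + 2 + 5) / 6 = 30/6 = 5

Step 2 — sample covariance S[i,j] = (1/(n-1)) · Σ_k (x_{k,i} - mean_i) · (x_{k,j} - mean_j), with n-1 = 5.
  S[X,X] = ((0.5)·(0.5) + (-3.5)·(-3.5) + (2.5)·(2.5) + (-2.5)·(-2.5) + (-0.5)·(-0.5) + (3.5)·(3.5)) / 5 = 37.5/5 = 7.5
  S[X,Y] = ((0.5)·(-1) + (-3.5)·(0) + (2.5)·(1) + (-2.5)·(3) + (-0.5)·(-3) + (3.5)·(0)) / 5 = -4/5 = -0.8
  S[Y,Y] = ((-1)·(-1) + (0)·(0) + (1)·(1) + (3)·(3) + (-3)·(-3) + (0)·(0)) / 5 = 20/5 = 4

S is symmetric (S[j,i] = S[i,j]). Assembling:

S = [[7.5, -0.8],
 [-0.8, 4]]


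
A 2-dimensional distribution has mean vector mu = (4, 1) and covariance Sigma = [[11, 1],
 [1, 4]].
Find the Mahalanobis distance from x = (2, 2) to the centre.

Step 1 — centre the observation: (x - mu) = (-2, 1).

Step 2 — invert Sigma. det(Sigma) = 11·4 - (1)² = 43.
  Sigma^{-1} = (1/det) · [[d, -b], [-b, a]] = [[0.093, -0.0233],
 [-0.0233, 0.2558]].

Step 3 — form the quadratic (x - mu)^T · Sigma^{-1} · (x - mu):
  Sigma^{-1} · (x - mu) = (-0.2093, 0.3023).
  (x - mu)^T · [Sigma^{-1} · (x - mu)] = (-2)·(-0.2093) + (1)·(0.3023) = 0.7209.

Step 4 — take square root: d = √(0.7209) ≈ 0.8491.

d(x, mu) = √(0.7209) ≈ 0.8491


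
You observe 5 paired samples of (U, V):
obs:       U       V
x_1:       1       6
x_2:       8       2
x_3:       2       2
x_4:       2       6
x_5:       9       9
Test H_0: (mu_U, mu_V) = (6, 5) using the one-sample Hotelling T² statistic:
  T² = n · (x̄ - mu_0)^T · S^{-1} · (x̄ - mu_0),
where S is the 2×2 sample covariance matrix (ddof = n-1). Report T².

Step 1 — sample mean vector:
  mean(U) = (1 + 8 + 2 + 2 + 9) / 5 = 22/5 = 4.4
  mean(V) = (6 + 2 + 2 + 6 + 9) / 5 = 25/5 = 5
  x̄ = (4.4, 5),  deviation x̄ - mu_0 = (4.4, 5) - (6, 5) = (-1.6, 0).

Step 2 — sample covariance matrix, S[i,j] = (1/(n-1)) · Σ_k (x_{k,i} - mean_i) · (x_{k,j} - mean_j), divisor n-1 = 4:
  S[U,U] = ((-3.4)·(-3.4) + (3.6)·(3.6) + (-2.4)·(-2.4) + (-2.4)·(-2.4) + (4.6)·(4.6)) / 4 = 57.2/4 = 14.3
  S[U,V] = ((-3.4)·(1) + (3.6)·(-3) + (-2.4)·(-3) + (-2.4)·(1) + (4.6)·(4)) / 4 = 9/4 = 2.25
  S[V,V] = ((1)·(1) + (-3)·(-3) + (-3)·(-3) + (1)·(1) + (4)·(4)) / 4 = 36/4 = 9
  S = [[14.3, 2.25],
 [2.25, 9]].

Step 3 — invert S. det(S) = 14.3·9 - (2.25)² = 123.6375.
  S^{-1} = (1/det) · [[d, -b], [-b, a]] = [[0.0728, -0.0182],
 [-0.0182, 0.1157]].

Step 4 — quadratic form (x̄ - mu_0)^T · S^{-1} · (x̄ - mu_0):
  S^{-1} · (x̄ - mu_0) = (-0.1165, 0.0291),
  (x̄ - mu_0)^T · [...] = (-1.6)·(-0.1165) + (0)·(0.0291) = 0.1864.

Step 5 — scale by n: T² = 5 · 0.1864 = 0.9318.

T² ≈ 0.9318


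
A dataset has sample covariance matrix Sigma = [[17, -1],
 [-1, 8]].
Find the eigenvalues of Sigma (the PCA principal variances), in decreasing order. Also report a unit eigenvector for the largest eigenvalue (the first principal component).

Step 1 — characteristic polynomial of 2×2 Sigma:
  det(Sigma - λI) = λ² - trace · λ + det = 0.
  trace = 17 + 8 = 25, det = 17·8 - (-1)² = 135.
Step 2 — discriminant:
  Δ = trace² - 4·det = 625 - 540 = 85.
Step 3 — eigenvalues:
  λ = (trace ± √Δ)/2 = (25 ± 9.2195)/2,
  λ_1 = 17.1098,  λ_2 = 7.8902.

Step 4 — unit eigenvector for λ_1: solve (Sigma - λ_1 I)v = 0. First row:
  (17 - 17.1098)·v_x + (-1)·v_y = 0, i.e. (-0.1098)·v_x + (-1)·v_y = 0,
  so v ∝ (b, λ_1 - a) = (-1, 0.1098); multiply by -1 so the first entry is positive: u = (1, -0.1098).
  ||u|| = √((1)² + (-0.1098)²) = √(1.012) ≈ 1.006,
  v_1 = u/||u|| ≈ (0.994, -0.1091) (||v_1|| = 1).

λ_1 = 17.1098,  λ_2 = 7.8902;  v_1 ≈ (0.994, -0.1091)
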